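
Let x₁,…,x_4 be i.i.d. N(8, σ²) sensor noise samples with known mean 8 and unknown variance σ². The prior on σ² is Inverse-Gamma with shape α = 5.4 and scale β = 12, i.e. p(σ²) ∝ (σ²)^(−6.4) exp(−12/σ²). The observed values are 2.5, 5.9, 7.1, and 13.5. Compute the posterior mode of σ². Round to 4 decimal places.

Sum of squared deviations about the known mean: SS = (2.5−8)² + (5.9−8)² + (7.1−8)² + (13.5−8)² = 65.72.
The Normal likelihood contributes (σ²)^(−n/2) exp(−SS/(2σ²)), so the posterior is Inverse-Gamma(α + n/2, β + SS/2) = Inverse-Gamma(7.4, 44.86).
The mode of Inverse-Gamma(a, b) is b/(a+1) = 44.86/8.4 ≈ 5.3405.

σ̂²_MAP = 5.3405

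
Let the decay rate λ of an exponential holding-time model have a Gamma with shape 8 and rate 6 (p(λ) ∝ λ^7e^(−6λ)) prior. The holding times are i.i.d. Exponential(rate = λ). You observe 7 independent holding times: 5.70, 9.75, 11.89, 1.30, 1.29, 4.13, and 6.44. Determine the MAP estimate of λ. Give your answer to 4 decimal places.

The Exponential(rate=λ) likelihood is ∝ λ^n e^(−λΣtᵢ). Here n = 7 and Σtᵢ = 5.70 + 9.75 + 11.89 + 1.30 + 1.29 + 4.13 + 6.44 = 40.50.
Posterior ∝ λ^7e^(−6λ) · λ^7e^(−40.50λ) = λ^14e^(−46.50λ), i.e. Gamma(15, 46.50).
Mode = (a−1)/b = 14/46.50 ≈ 0.3011.

λ̂_MAP = 0.3011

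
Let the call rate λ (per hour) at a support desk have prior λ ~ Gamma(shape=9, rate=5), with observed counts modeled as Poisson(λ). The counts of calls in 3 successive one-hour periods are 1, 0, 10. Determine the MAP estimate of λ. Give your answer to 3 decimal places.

Σxᵢ = 1+0+10 = 11, with n = 3.
Posterior ∝ λ^8e^(−5λ) · λ^11e^(−3λ) = λ^19e^(−8λ), i.e. Gamma(shape=20, rate=8).
The mode of a Gamma(a, b) with a ≥ 1 (shape–rate) is (a−1)/b = 19/8 ≈ 2.375.

λ̂_MAP = 2.375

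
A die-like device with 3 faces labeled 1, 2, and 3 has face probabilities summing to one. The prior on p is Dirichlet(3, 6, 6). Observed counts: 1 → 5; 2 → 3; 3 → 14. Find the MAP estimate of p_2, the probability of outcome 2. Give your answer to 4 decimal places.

The posterior is Dirichlet(αᵢ + nᵢ) = Dirichlet(8, 9, 20).
For a Dirichlet(a₁,…,a_K) with all aᵢ > 1, the mode has j-th component (aⱼ − 1)/(Σaᵢ − K).
Here Σaᵢ = 37 and K = 3, so p_2 = (9 − 1)/(37 − 3) = 8/34 ≈ 0.2353.

MAP estimate: 0.2353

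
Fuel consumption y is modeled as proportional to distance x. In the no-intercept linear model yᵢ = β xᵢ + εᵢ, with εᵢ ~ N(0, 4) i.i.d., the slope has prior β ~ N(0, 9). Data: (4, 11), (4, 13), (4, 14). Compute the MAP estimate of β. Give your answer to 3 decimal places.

log p(β | y) = −Σ(yᵢ − βxᵢ)²/(2·4) − β²/(2·9) + const.
Setting the derivative to zero: Σxᵢ(yᵢ − βxᵢ)/4 − β/9 = 0, so β = Σxᵢyᵢ / (Σxᵢ² + σ²/τ²).
Σxᵢyᵢ = 4·11 + 4·13 + 4·14 = 152; Σxᵢ² = 48; σ²/τ² = 4/9.
β̂_MAP = 152 / (48 + 4/9) = 152/(436/9) = 342/109 ≈ 3.138.

β̂_MAP = 3.138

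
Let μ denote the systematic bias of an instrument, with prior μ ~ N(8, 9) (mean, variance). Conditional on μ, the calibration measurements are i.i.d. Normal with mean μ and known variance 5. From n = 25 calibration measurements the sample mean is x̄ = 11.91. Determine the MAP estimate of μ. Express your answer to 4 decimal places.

μ̂_MAP = 11.8250

n = 25, x̄ = 11.91.
For a Normal prior and Normal likelihood with known variance, the posterior is Normal; its mode equals its mean, the precision-weighted average.
Prior precision 1/σ₀² = 1/9; data precision n/σ² = 25/5 = 5.
μ̂ = ((1/9)·8 + 5·11.91) / (1/9 + 5) = (10879/180)/(46/9) = 11.8250.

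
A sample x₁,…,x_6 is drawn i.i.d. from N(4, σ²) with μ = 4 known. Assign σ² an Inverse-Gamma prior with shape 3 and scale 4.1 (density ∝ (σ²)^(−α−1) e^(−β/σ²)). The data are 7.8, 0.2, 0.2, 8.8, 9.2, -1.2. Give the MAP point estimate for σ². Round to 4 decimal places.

Sum of squared deviations about the known mean: SS = (7.8−4)² + (0.2−4)² + (0.2−4)² + (8.8−4)² + (9.2−4)² + (-1.2−4)² = 120.44.
The Normal likelihood contributes (σ²)^(−n/2) exp(−SS/(2σ²)), so the posterior is Inverse-Gamma(α + n/2, β + SS/2) = Inverse-Gamma(6, 64.32).
The mode of Inverse-Gamma(a, b) is b/(a+1) = 64.32/7 ≈ 9.1886.

σ̂²_MAP = 9.1886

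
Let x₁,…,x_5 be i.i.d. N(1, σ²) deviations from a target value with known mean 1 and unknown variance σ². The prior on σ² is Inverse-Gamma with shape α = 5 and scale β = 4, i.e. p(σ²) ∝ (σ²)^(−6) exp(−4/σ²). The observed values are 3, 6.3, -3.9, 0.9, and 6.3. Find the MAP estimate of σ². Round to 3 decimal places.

Sum of squared deviations about the known mean: SS = (3−1)² + (6.3−1)² + (-3.9−1)² + (0.9−1)² + (6.3−1)² = 84.2.
The Normal likelihood contributes (σ²)^(−n/2) exp(−SS/(2σ²)), so the posterior is Inverse-Gamma(α + n/2, β + SS/2) = Inverse-Gamma(7.5, 46.1).
The mode of Inverse-Gamma(a, b) is b/(a+1) = 46.1/8.5 ≈ 5.424.

σ̂²_MAP = 5.424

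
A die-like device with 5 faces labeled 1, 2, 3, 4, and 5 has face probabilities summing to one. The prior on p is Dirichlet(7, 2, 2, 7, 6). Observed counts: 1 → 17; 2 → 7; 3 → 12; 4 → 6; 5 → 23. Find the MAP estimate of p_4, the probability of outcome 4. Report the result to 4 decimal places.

The posterior is Dirichlet(αᵢ + nᵢ) = Dirichlet(24, 9, 14, 13, 29).
For a Dirichlet(a₁,…,a_K) with all aᵢ > 1, the mode has j-th component (aⱼ − 1)/(Σaᵢ − K).
Here Σaᵢ = 89 and K = 5, so p_4 = (13 − 1)/(89 − 5) = 12/84 ≈ 0.1429.

MAP estimate: 0.1429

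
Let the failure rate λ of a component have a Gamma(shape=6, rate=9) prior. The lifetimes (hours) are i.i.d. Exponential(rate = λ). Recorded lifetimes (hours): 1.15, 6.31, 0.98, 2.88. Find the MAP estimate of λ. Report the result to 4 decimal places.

The Exponential(rate=λ) likelihood is ∝ λ^n e^(−λΣtᵢ). Here n = 4 and Σtᵢ = 1.15 + 6.31 + 0.98 + 2.88 = 11.32.
Posterior ∝ λ^5e^(−9λ) · λ^4e^(−11.32λ) = λ^9e^(−20.32λ), i.e. Gamma(10, 20.32).
Mode = (a−1)/b = 9/20.32 ≈ 0.4429.

λ̂_MAP = 0.4429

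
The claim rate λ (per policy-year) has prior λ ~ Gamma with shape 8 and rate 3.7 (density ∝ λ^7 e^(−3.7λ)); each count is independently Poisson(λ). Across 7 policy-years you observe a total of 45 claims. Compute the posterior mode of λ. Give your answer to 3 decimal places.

λ̂_MAP = 4.860

Σxᵢ = 45, n = 7.
Posterior ∝ λ^7e^(−3.7λ) · λ^45e^(−7λ) = λ^52e^(−10.7λ), i.e. Gamma(shape=53, rate=10.7).
The mode of a Gamma(a, b) with a ≥ 1 (shape–rate) is (a−1)/b = 52/10.7 ≈ 4.860.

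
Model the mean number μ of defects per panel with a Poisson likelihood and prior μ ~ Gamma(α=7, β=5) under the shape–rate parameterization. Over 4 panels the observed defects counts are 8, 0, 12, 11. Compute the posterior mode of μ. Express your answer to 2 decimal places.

Σxᵢ = 8+0+12+11 = 31, with n = 4.
Posterior ∝ μ^6e^(−5μ) · μ^31e^(−4μ) = μ^37e^(−9μ), i.e. Gamma(shape=38, rate=9).
The mode of a Gamma(a, b) with a ≥ 1 (shape–rate) is (a−1)/b = 37/9 ≈ 4.11.

μ̂_MAP = 4.11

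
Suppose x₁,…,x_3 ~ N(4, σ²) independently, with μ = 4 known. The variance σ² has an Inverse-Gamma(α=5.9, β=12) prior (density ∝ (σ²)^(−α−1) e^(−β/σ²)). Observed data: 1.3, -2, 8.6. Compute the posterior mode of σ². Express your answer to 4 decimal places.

Sum of squared deviations about the known mean: SS = (1.3−4)² + (-2−4)² + (8.6−4)² = 64.45.
The Normal likelihood contributes (σ²)^(−n/2) exp(−SS/(2σ²)), so the posterior is Inverse-Gamma(α + n/2, β + SS/2) = Inverse-Gamma(7.4, 44.225).
The mode of Inverse-Gamma(a, b) is b/(a+1) = 44.225/8.4 ≈ 5.2649.

σ̂²_MAP = 5.2649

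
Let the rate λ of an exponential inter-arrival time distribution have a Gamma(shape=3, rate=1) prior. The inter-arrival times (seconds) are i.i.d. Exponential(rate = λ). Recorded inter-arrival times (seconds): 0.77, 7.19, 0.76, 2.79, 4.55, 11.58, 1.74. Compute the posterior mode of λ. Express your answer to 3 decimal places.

λ̂_MAP = 0.296

The Exponential(rate=λ) likelihood is ∝ λ^n e^(−λΣtᵢ). Here n = 7 and Σtᵢ = 0.77 + 7.19 + 0.76 + 2.79 + 4.55 + 11.58 + 1.74 = 29.38.
Posterior ∝ λ^2e^(−1λ) · λ^7e^(−29.38λ) = λ^9e^(−30.38λ), i.e. Gamma(10, 30.38).
Mode = (a−1)/b = 9/30.38 ≈ 0.296.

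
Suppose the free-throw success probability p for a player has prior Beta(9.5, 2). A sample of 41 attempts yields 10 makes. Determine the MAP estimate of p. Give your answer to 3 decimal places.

p̂_MAP = 0.366

Prior: Beta(9.5, 2).
Data: 10 successes in 41 trials. The binomial likelihood contributes p^10(1−p)^31, so the posterior is Beta(9.5+10, 2+31) = Beta(19.5, 33).
For Beta(a, b) with a, b > 1 the mode is (a−1)/(a+b−2) = 18.5/50.5 ≈ 0.366.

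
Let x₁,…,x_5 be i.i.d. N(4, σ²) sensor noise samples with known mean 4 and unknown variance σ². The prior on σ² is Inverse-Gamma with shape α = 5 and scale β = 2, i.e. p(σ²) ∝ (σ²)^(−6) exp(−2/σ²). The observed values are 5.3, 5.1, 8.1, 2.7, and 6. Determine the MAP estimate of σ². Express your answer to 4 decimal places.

Sum of squared deviations about the known mean: SS = (5.3−4)² + (5.1−4)² + (8.1−4)² + (2.7−4)² + (6−4)² = 25.4.
The Normal likelihood contributes (σ²)^(−n/2) exp(−SS/(2σ²)), so the posterior is Inverse-Gamma(α + n/2, β + SS/2) = Inverse-Gamma(7.5, 14.7).
The mode of Inverse-Gamma(a, b) is b/(a+1) = 14.7/8.5 ≈ 1.7294.

σ̂²_MAP = 1.7294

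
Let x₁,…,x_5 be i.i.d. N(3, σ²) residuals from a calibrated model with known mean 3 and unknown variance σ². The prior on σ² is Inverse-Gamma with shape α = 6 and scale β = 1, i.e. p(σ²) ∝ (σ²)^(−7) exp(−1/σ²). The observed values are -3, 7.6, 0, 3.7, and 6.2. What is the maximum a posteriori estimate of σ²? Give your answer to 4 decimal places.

Sum of squared deviations about the known mean: SS = (-3−3)² + (7.6−3)² + (0−3)² + (3.7−3)² + (6.2−3)² = 76.89.
The Normal likelihood contributes (σ²)^(−n/2) exp(−SS/(2σ²)), so the posterior is Inverse-Gamma(α + n/2, β + SS/2) = Inverse-Gamma(8.5, 39.445).
The mode of Inverse-Gamma(a, b) is b/(a+1) = 39.445/9.5 ≈ 4.1521.

σ̂²_MAP = 4.1521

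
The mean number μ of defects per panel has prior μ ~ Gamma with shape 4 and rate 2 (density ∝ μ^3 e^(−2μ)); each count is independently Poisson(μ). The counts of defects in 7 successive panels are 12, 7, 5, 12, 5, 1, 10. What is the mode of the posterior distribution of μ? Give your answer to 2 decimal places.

Σxᵢ = 12+7+5+12+5+1+10 = 52, with n = 7.
Posterior ∝ μ^3e^(−2μ) · μ^52e^(−7μ) = μ^55e^(−9μ), i.e. Gamma(shape=56, rate=9).
The mode of a Gamma(a, b) with a ≥ 1 (shape–rate) is (a−1)/b = 55/9 ≈ 6.11.

μ̂_MAP = 6.11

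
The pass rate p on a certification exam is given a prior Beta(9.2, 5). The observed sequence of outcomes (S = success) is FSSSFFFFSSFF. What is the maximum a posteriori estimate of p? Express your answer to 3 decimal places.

p̂_MAP = 0.545

Prior: Beta(9.2, 5).
Data: 5 successes in 12 trials (from the sequence). The binomial likelihood contributes p^5(1−p)^7, so the posterior is Beta(9.2+5, 5+7) = Beta(14.2, 12).
For Beta(a, b) with a, b > 1 the mode is (a−1)/(a+b−2) = 13.2/24.2 ≈ 0.545.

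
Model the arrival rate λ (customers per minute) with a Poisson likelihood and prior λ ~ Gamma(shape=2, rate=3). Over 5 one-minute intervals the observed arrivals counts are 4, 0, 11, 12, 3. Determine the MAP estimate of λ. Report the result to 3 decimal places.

λ̂_MAP = 3.875

Σxᵢ = 4+0+11+12+3 = 30, with n = 5.
Posterior ∝ λe^(−3λ) · λ^30e^(−5λ) = λ^31e^(−8λ), i.e. Gamma(shape=32, rate=8).
The mode of a Gamma(a, b) with a ≥ 1 (shape–rate) is (a−1)/b = 31/8 ≈ 3.875.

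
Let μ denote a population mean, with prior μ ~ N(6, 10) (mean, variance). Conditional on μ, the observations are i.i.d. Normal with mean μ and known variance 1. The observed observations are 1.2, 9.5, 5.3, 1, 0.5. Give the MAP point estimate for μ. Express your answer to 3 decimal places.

n = 5; x̄ = (1.2 + 9.5 + 5.3 + 1 + 0.5)/5 = 17.5/5 = 3.5.
For a Normal prior and Normal likelihood with known variance, the posterior is Normal; its mode equals its mean, the precision-weighted average.
Prior precision 1/σ₀² = 1/10 = 0.1; data precision n/σ² = 5/1 = 5.
μ̂ = (0.1·6 + 5·3.5) / (0.1 + 5) = 18.1/5.1 = 181/51 ≈ 3.549.

μ̂_MAP = 3.549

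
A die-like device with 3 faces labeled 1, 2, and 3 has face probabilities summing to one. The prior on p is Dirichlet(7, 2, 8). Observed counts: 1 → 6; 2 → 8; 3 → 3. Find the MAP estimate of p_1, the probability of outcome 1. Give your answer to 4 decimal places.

MAP estimate: 0.3871

The posterior is Dirichlet(αᵢ + nᵢ) = Dirichlet(13, 10, 11).
For a Dirichlet(a₁,…,a_K) with all aᵢ > 1, the mode has j-th component (aⱼ − 1)/(Σaᵢ − K).
Here Σaᵢ = 34 and K = 3, so p_1 = (13 − 1)/(34 − 3) = 12/31 ≈ 0.3871.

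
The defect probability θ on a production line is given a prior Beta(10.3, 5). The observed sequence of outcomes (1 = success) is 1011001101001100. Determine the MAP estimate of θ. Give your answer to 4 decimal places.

Prior: Beta(10.3, 5).
Data: 8 successes in 16 trials (from the sequence). The binomial likelihood contributes θ^8(1−θ)^8, so the posterior is Beta(10.3+8, 5+8) = Beta(18.3, 13).
For Beta(a, b) with a, b > 1 the mode is (a−1)/(a+b−2) = 17.3/29.3 ≈ 0.5904.

θ̂_MAP = 0.5904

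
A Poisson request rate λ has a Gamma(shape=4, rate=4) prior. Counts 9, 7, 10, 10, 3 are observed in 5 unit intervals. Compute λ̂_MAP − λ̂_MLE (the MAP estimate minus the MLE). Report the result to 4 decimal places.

MAP − MLE = -3.1333

Σxᵢ = 39. Posterior is Gamma(43, 9); MAP = (43−1)/9 = 42/9 ≈ 4.66667.
MLE = x̄ = 39/5 ≈ 7.80000.
Difference = 42/9 − 39/5 = -47/15 ≈ -3.1333.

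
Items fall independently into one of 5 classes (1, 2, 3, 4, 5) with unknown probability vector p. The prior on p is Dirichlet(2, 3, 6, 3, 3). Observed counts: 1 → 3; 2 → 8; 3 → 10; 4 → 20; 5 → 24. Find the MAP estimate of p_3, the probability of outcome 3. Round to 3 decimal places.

MAP estimate: 0.195

The posterior is Dirichlet(αᵢ + nᵢ) = Dirichlet(5, 11, 16, 23, 27).
For a Dirichlet(a₁,…,a_K) with all aᵢ > 1, the mode has j-th component (aⱼ − 1)/(Σaᵢ − K).
Here Σaᵢ = 82 and K = 5, so p_3 = (16 − 1)/(82 − 5) = 15/77 ≈ 0.195.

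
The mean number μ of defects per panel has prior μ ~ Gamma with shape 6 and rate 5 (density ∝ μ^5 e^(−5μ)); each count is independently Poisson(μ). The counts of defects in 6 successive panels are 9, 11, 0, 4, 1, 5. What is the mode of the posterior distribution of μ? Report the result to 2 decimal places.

μ̂_MAP = 3.18

Σxᵢ = 9+11+0+4+1+5 = 30, with n = 6.
Posterior ∝ μ^5e^(−5μ) · μ^30e^(−6μ) = μ^35e^(−11μ), i.e. Gamma(shape=36, rate=11).
The mode of a Gamma(a, b) with a ≥ 1 (shape–rate) is (a−1)/b = 35/11 ≈ 3.18.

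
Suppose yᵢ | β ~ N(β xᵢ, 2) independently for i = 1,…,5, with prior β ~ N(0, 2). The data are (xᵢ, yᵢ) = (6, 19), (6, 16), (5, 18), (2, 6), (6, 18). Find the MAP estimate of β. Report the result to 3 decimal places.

β̂_MAP = 3.043

log p(β | y) = −Σ(yᵢ − βxᵢ)²/(2·2) − β²/(2·2) + const.
Setting the derivative to zero: Σxᵢ(yᵢ − βxᵢ)/2 − β/2 = 0, so β = Σxᵢyᵢ / (Σxᵢ² + σ²/τ²).
Σxᵢyᵢ = 6·19 + 6·16 + 5·18 + 2·6 + 6·18 = 420; Σxᵢ² = 137; σ²/τ² = 1.
β̂_MAP = 420 / (137 + 1) = 420/138 ≈ 3.043.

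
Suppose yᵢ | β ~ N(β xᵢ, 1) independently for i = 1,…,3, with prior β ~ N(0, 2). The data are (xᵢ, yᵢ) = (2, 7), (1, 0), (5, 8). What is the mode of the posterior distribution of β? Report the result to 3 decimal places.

β̂_MAP = 1.770

log p(β | y) = −Σ(yᵢ − βxᵢ)²/(2·1) − β²/(2·2) + const.
Setting the derivative to zero: Σxᵢ(yᵢ − βxᵢ)/1 − β/2 = 0, so β = Σxᵢyᵢ / (Σxᵢ² + σ²/τ²).
Σxᵢyᵢ = 2·7 + 1·0 + 5·8 = 54; Σxᵢ² = 30; σ²/τ² = 0.5.
β̂_MAP = 54 / (30 + 0.5) = 54/30.5 ≈ 1.770.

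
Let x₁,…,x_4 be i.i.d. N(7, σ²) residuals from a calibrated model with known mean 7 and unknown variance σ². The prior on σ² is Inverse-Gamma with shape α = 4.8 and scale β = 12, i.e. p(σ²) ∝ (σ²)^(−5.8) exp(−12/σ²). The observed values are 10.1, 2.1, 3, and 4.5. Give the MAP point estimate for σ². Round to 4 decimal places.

σ̂²_MAP = 5.1199

Sum of squared deviations about the known mean: SS = (10.1−7)² + (2.1−7)² + (3−7)² + (4.5−7)² = 55.87.
The Normal likelihood contributes (σ²)^(−n/2) exp(−SS/(2σ²)), so the posterior is Inverse-Gamma(α + n/2, β + SS/2) = Inverse-Gamma(6.8, 39.935).
The mode of Inverse-Gamma(a, b) is b/(a+1) = 39.935/7.8 ≈ 5.1199.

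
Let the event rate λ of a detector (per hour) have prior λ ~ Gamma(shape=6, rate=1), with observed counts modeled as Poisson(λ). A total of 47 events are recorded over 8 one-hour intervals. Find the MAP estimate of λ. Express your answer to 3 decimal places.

Σxᵢ = 47, n = 8.
Posterior ∝ λ^5e^(−1λ) · λ^47e^(−8λ) = λ^52e^(−9λ), i.e. Gamma(shape=53, rate=9).
The mode of a Gamma(a, b) with a ≥ 1 (shape–rate) is (a−1)/b = 52/9 ≈ 5.778.

λ̂_MAP = 5.778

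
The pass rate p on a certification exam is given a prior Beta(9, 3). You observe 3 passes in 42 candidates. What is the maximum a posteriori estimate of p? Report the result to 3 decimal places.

Prior: Beta(9, 3).
Data: 3 successes in 42 trials. The binomial likelihood contributes p^3(1−p)^39, so the posterior is Beta(9+3, 3+39) = Beta(12, 42).
For Beta(a, b) with a, b > 1 the mode is (a−1)/(a+b−2) = 11/52 ≈ 0.212.

p̂_MAP = 0.212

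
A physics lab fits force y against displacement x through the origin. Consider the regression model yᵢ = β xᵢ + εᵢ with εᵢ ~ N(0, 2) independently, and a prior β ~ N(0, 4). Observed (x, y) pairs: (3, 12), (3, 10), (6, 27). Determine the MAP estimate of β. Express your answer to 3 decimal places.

β̂_MAP = 4.183

log p(β | y) = −Σ(yᵢ − βxᵢ)²/(2·2) − β²/(2·4) + const.
Setting the derivative to zero: Σxᵢ(yᵢ − βxᵢ)/2 − β/4 = 0, so β = Σxᵢyᵢ / (Σxᵢ² + σ²/τ²).
Σxᵢyᵢ = 3·12 + 3·10 + 6·27 = 228; Σxᵢ² = 54; σ²/τ² = 0.5.
β̂_MAP = 228 / (54 + 0.5) = 228/54.5 ≈ 4.183.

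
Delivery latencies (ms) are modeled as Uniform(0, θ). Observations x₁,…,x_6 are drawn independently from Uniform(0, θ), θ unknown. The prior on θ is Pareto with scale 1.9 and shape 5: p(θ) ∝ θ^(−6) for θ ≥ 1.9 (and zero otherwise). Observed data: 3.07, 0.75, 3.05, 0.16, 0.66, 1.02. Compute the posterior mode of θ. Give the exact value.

θ̂_MAP = 3.07

The Uniform(0, θ) likelihood is θ^(−n) for θ ≥ max(xᵢ), zero otherwise. Here max(xᵢ) = 3.07.
Posterior ∝ θ^(−6) · θ^(−6) = θ^(−12) on θ ≥ max(1.9, 3.07) = 3.07.
This density is strictly decreasing in θ, so the posterior mode lies at the lower boundary of the support.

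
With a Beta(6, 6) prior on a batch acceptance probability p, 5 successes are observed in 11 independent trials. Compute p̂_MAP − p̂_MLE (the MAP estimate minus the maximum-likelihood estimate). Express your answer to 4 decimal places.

MAP − MLE = 0.0216

Posterior is Beta(11, 12); MAP = (11−1)/(23−2) = 10/21 ≈ 0.47619.
MLE ignores the prior: p̂_MLE = k/n = 5/11 ≈ 0.45455.
Difference = 10/21 − 5/11 = 5/231 ≈ 0.0216.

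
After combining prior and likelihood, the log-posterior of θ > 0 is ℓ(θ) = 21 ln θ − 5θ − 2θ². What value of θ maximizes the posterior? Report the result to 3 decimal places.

ℓ'(θ) = 21/θ − 5 − 4θ. Setting this to zero and multiplying by θ: 4θ² + 5θ − 21 = 0.
θ = (−5 + √(5² + 4·4·21)) / (2·4) = (−5 + √361) / 8 = (−5 + 19)/8 = 7/4.
ℓ''(θ) = −21/θ² − 4 < 0, confirming a maximum.

θ̂_MAP = 1.750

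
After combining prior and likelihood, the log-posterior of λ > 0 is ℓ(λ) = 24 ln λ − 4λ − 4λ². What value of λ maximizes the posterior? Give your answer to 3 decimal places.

ℓ'(λ) = 24/λ − 4 − 8λ. Setting this to zero and multiplying by λ: 8λ² + 4λ − 24 = 0.
λ = (−4 + √(4² + 4·8·24)) / (2·8) = (−4 + √784) / 16 = (−4 + 28)/16 = 3/2.
ℓ''(λ) = −24/λ² − 8 < 0, confirming a maximum.

λ̂_MAP = 1.500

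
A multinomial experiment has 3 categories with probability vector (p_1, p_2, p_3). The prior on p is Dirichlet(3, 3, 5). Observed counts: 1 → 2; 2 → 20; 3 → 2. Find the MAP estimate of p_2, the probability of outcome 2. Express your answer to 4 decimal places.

MAP estimate: 0.6875

The posterior is Dirichlet(αᵢ + nᵢ) = Dirichlet(5, 23, 7).
For a Dirichlet(a₁,…,a_K) with all aᵢ > 1, the mode has j-th component (aⱼ − 1)/(Σaᵢ − K).
Here Σaᵢ = 35 and K = 3, so p_2 = (23 − 1)/(35 − 3) = 22/32 ≈ 0.6875.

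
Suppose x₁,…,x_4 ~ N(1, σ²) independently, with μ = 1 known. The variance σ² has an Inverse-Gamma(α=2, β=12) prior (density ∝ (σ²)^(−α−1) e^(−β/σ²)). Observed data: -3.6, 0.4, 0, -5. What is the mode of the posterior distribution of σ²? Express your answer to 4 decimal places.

Sum of squared deviations about the known mean: SS = (-3.6−1)² + (0.4−1)² + (0−1)² + (-5−1)² = 58.52.
The Normal likelihood contributes (σ²)^(−n/2) exp(−SS/(2σ²)), so the posterior is Inverse-Gamma(α + n/2, β + SS/2) = Inverse-Gamma(4, 41.26).
The mode of Inverse-Gamma(a, b) is b/(a+1) = 41.26/5 ≈ 8.2520.

σ̂²_MAP = 8.2520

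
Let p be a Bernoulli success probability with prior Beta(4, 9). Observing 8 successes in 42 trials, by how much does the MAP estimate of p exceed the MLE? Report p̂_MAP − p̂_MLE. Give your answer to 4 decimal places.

Posterior is Beta(12, 43); MAP = (12−1)/(55−2) = 11/53 ≈ 0.20755.
MLE ignores the prior: p̂_MLE = k/n = 8/42 ≈ 0.19048.
Difference = 11/53 − 8/42 = 19/1113 ≈ 0.0171.

MAP − MLE = 0.0171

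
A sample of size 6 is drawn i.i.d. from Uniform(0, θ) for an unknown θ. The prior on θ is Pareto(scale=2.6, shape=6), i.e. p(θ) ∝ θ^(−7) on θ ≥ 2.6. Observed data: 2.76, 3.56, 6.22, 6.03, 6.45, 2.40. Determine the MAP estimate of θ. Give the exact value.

The Uniform(0, θ) likelihood is θ^(−n) for θ ≥ max(xᵢ), zero otherwise. Here max(xᵢ) = 6.45.
Posterior ∝ θ^(−7) · θ^(−6) = θ^(−13) on θ ≥ max(2.6, 6.45) = 6.45.
This density is strictly decreasing in θ, so the posterior mode lies at the lower boundary of the support.

θ̂_MAP = 6.45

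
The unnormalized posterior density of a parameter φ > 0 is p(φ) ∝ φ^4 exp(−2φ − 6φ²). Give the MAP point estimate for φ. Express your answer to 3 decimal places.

φ̂_MAP = 0.500

ℓ'(φ) = 4/φ − 2 − 12φ. Setting this to zero and multiplying by φ: 12φ² + 2φ − 4 = 0.
φ = (−2 + √(2² + 4·12·4)) / (2·12) = (−2 + √196) / 24 = (−2 + 14)/24 = 1/2.
ℓ''(φ) = −4/φ² − 12 < 0, confirming a maximum.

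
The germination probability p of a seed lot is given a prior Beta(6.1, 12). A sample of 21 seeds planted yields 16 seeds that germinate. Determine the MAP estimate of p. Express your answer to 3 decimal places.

p̂_MAP = 0.569

Prior: Beta(6.1, 12).
Data: 16 successes in 21 trials. The binomial likelihood contributes p^16(1−p)^5, so the posterior is Beta(6.1+16, 12+5) = Beta(22.1, 17).
For Beta(a, b) with a, b > 1 the mode is (a−1)/(a+b−2) = 21.1/37.1 ≈ 0.569.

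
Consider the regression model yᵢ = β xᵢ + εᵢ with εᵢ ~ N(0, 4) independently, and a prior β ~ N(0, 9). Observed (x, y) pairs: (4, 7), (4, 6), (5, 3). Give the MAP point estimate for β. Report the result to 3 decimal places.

log p(β | y) = −Σ(yᵢ − βxᵢ)²/(2·4) − β²/(2·9) + const.
Setting the derivative to zero: Σxᵢ(yᵢ − βxᵢ)/4 − β/9 = 0, so β = Σxᵢyᵢ / (Σxᵢ² + σ²/τ²).
Σxᵢyᵢ = 4·7 + 4·6 + 5·3 = 67; Σxᵢ² = 57; σ²/τ² = 4/9.
β̂_MAP = 67 / (57 + 4/9) = 67/(517/9) = 603/517 ≈ 1.166.

β̂_MAP = 1.166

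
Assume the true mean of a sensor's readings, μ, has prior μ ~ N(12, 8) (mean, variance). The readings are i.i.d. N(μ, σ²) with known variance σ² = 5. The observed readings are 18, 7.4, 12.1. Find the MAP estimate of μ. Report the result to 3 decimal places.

μ̂_MAP = 12.414

n = 3; x̄ = (18 + 7.4 + 12.1)/3 = 37.5/3 = 12.5.
For a Normal prior and Normal likelihood with known variance, the posterior is Normal; its mode equals its mean, the precision-weighted average.
Prior precision 1/σ₀² = 1/8 = 0.125; data precision n/σ² = 3/5 = 0.6.
μ̂ = (0.125·12 + 0.6·12.5) / (0.125 + 0.6) = 9/0.725 = 360/29 ≈ 12.414.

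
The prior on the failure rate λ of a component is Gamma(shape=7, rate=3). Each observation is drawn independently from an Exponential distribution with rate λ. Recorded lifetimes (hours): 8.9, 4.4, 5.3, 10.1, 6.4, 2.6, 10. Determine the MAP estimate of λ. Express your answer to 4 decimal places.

λ̂_MAP = 0.2564

The Exponential(rate=λ) likelihood is ∝ λ^n e^(−λΣtᵢ). Here n = 7 and Σtᵢ = 8.9 + 4.4 + 5.3 + 10.1 + 6.4 + 2.6 + 10 = 47.7.
Posterior ∝ λ^6e^(−3λ) · λ^7e^(−47.7λ) = λ^13e^(−50.7λ), i.e. Gamma(14, 50.7).
Mode = (a−1)/b = 13/50.7 ≈ 0.2564.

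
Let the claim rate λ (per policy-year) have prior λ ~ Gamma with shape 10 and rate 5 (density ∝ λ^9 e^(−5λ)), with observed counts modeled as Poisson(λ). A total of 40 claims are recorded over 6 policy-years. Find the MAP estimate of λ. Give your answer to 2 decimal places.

Σxᵢ = 40, n = 6.
Posterior ∝ λ^9e^(−5λ) · λ^40e^(−6λ) = λ^49e^(−11λ), i.e. Gamma(shape=50, rate=11).
The mode of a Gamma(a, b) with a ≥ 1 (shape–rate) is (a−1)/b = 49/11 ≈ 4.45.

λ̂_MAP = 4.45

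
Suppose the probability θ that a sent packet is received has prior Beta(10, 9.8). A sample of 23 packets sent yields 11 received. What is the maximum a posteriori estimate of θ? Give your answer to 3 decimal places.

θ̂_MAP = 0.490

Prior: Beta(10, 9.8).
Data: 11 successes in 23 trials. The binomial likelihood contributes θ^11(1−θ)^12, so the posterior is Beta(10+11, 9.8+12) = Beta(21, 21.8).
For Beta(a, b) with a, b > 1 the mode is (a−1)/(a+b−2) = 20/40.8 ≈ 0.490.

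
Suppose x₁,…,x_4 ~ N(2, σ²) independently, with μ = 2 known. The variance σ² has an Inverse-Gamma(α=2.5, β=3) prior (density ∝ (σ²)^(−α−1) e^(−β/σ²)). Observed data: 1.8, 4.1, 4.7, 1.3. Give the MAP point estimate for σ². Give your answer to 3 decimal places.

Sum of squared deviations about the known mean: SS = (1.8−2)² + (4.1−2)² + (4.7−2)² + (1.3−2)² = 12.23.
The Normal likelihood contributes (σ²)^(−n/2) exp(−SS/(2σ²)), so the posterior is Inverse-Gamma(α + n/2, β + SS/2) = Inverse-Gamma(4.5, 9.115).
The mode of Inverse-Gamma(a, b) is b/(a+1) = 9.115/5.5 ≈ 1.657.

σ̂²_MAP = 1.657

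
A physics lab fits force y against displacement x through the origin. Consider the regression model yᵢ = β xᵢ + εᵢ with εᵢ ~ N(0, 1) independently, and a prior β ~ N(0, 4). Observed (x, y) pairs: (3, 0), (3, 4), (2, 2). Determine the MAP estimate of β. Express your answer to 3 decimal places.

log p(β | y) = −Σ(yᵢ − βxᵢ)²/(2·1) − β²/(2·4) + const.
Setting the derivative to zero: Σxᵢ(yᵢ − βxᵢ)/1 − β/4 = 0, so β = Σxᵢyᵢ / (Σxᵢ² + σ²/τ²).
Σxᵢyᵢ = 3·0 + 3·4 + 2·2 = 16; Σxᵢ² = 22; σ²/τ² = 0.25.
β̂_MAP = 16 / (22 + 0.25) = 16/22.25 ≈ 0.719.

β̂_MAP = 0.719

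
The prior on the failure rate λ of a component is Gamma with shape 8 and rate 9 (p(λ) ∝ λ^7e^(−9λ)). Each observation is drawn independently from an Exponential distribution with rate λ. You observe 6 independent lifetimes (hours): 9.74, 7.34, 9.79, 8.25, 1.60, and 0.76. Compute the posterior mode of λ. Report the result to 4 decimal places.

The Exponential(rate=λ) likelihood is ∝ λ^n e^(−λΣtᵢ). Here n = 6 and Σtᵢ = 9.74 + 7.34 + 9.79 + 8.25 + 1.60 + 0.76 = 37.48.
Posterior ∝ λ^7e^(−9λ) · λ^6e^(−37.48λ) = λ^13e^(−46.48λ), i.e. Gamma(14, 46.48).
Mode = (a−1)/b = 13/46.48 ≈ 0.2797.

λ̂_MAP = 0.2797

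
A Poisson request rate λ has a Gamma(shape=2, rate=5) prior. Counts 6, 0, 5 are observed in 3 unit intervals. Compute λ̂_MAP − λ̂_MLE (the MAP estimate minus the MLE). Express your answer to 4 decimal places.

Σxᵢ = 11. Posterior is Gamma(13, 8); MAP = (13−1)/8 = 12/8 ≈ 1.50000.
MLE = x̄ = 11/3 ≈ 3.66667.
Difference = 12/8 − 11/3 = -13/6 ≈ -2.1667.

MAP − MLE = -2.1667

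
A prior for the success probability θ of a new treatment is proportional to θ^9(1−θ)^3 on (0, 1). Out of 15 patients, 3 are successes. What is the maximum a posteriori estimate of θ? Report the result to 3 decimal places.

The prior density ∝ θ^9(1−θ)^3 is the kernel of Beta(10, 4).
Data: 3 successes in 15 trials. The binomial likelihood contributes θ^3(1−θ)^12, so the posterior is Beta(10+3, 4+12) = Beta(13, 16).
For Beta(a, b) with a, b > 1 the mode is (a−1)/(a+b−2) = 12/27 ≈ 0.444.

θ̂_MAP = 0.444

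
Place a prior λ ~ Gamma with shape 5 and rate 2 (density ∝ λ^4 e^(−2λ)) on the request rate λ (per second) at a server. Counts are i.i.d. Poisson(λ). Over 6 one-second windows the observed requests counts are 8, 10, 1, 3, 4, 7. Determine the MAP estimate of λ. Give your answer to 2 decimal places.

λ̂_MAP = 4.63

Σxᵢ = 8+10+1+3+4+7 = 33, with n = 6.
Posterior ∝ λ^4e^(−2λ) · λ^33e^(−6λ) = λ^37e^(−8λ), i.e. Gamma(shape=38, rate=8).
The mode of a Gamma(a, b) with a ≥ 1 (shape–rate) is (a−1)/b = 37/8 ≈ 4.63.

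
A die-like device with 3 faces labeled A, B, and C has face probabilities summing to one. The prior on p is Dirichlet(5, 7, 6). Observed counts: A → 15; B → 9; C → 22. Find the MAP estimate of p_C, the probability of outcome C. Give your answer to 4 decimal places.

MAP estimate of p_C = 0.4426

The posterior is Dirichlet(αᵢ + nᵢ) = Dirichlet(20, 16, 28).
For a Dirichlet(a₁,…,a_K) with all aᵢ > 1, the mode has j-th component (aⱼ − 1)/(Σaᵢ − K).
Here Σaᵢ = 64 and K = 3, so p_C = (28 − 1)/(64 − 3) = 27/61 ≈ 0.4426.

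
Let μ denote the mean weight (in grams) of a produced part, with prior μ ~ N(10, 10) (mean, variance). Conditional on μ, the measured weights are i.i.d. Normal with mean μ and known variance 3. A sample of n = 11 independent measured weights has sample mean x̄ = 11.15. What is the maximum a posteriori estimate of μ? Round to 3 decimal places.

n = 11, x̄ = 11.15.
For a Normal prior and Normal likelihood with known variance, the posterior is Normal; its mode equals its mean, the precision-weighted average.
Prior precision 1/σ₀² = 1/10 = 0.1; data precision n/σ² = 11/3.
μ̂ = (0.1·10 + (11/3)·11.15) / (0.1 + 11/3) = (2513/60)/(113/30) = 2513/226 ≈ 11.119.

μ̂_MAP = 11.119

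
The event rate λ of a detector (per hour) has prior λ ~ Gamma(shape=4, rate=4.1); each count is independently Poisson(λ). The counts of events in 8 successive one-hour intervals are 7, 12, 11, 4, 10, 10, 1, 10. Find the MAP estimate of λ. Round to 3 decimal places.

λ̂_MAP = 5.620

Σxᵢ = 7+12+11+4+10+10+1+10 = 65, with n = 8.
Posterior ∝ λ^3e^(−4.1λ) · λ^65e^(−8λ) = λ^68e^(−12.1λ), i.e. Gamma(shape=69, rate=12.1).
The mode of a Gamma(a, b) with a ≥ 1 (shape–rate) is (a−1)/b = 68/12.1 ≈ 5.620.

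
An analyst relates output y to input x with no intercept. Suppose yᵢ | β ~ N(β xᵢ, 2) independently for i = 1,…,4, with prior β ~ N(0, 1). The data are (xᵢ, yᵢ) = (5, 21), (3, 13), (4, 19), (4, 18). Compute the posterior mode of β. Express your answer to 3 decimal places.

β̂_MAP = 4.294

log p(β | y) = −Σ(yᵢ − βxᵢ)²/(2·2) − β²/(2·1) + const.
Setting the derivative to zero: Σxᵢ(yᵢ − βxᵢ)/2 − β/1 = 0, so β = Σxᵢyᵢ / (Σxᵢ² + σ²/τ²).
Σxᵢyᵢ = 5·21 + 3·13 + 4·19 + 4·18 = 292; Σxᵢ² = 66; σ²/τ² = 2.
β̂_MAP = 292 / (66 + 2) = 292/68 ≈ 4.294.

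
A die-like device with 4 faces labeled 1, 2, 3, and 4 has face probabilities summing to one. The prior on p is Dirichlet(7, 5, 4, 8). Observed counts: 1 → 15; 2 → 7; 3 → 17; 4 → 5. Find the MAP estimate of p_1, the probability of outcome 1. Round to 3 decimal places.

The posterior is Dirichlet(αᵢ + nᵢ) = Dirichlet(22, 12, 21, 13).
For a Dirichlet(a₁,…,a_K) with all aᵢ > 1, the mode has j-th component (aⱼ − 1)/(Σaᵢ − K).
Here Σaᵢ = 68 and K = 4, so p_1 = (22 − 1)/(68 − 4) = 21/64 ≈ 0.328.

MAP estimate: 0.328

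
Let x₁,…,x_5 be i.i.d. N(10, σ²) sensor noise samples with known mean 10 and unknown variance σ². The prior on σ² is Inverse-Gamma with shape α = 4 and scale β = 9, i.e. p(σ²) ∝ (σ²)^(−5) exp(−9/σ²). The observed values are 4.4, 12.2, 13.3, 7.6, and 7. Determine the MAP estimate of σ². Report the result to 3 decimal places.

σ̂²_MAP = 5.323

Sum of squared deviations about the known mean: SS = (4.4−10)² + (12.2−10)² + (13.3−10)² + (7.6−10)² + (7−10)² = 61.85.
The Normal likelihood contributes (σ²)^(−n/2) exp(−SS/(2σ²)), so the posterior is Inverse-Gamma(α + n/2, β + SS/2) = Inverse-Gamma(6.5, 39.925).
The mode of Inverse-Gamma(a, b) is b/(a+1) = 39.925/7.5 ≈ 5.323.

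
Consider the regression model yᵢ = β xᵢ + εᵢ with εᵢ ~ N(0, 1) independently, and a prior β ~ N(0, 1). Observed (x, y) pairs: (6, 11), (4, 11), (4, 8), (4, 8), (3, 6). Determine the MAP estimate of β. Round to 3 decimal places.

β̂_MAP = 2.043

log p(β | y) = −Σ(yᵢ − βxᵢ)²/(2·1) − β²/(2·1) + const.
Setting the derivative to zero: Σxᵢ(yᵢ − βxᵢ)/1 − β/1 = 0, so β = Σxᵢyᵢ / (Σxᵢ² + σ²/τ²).
Σxᵢyᵢ = 6·11 + 4·11 + 4·8 + 4·8 + 3·6 = 192; Σxᵢ² = 93; σ²/τ² = 1.
β̂_MAP = 192 / (93 + 1) = 192/94 ≈ 2.043.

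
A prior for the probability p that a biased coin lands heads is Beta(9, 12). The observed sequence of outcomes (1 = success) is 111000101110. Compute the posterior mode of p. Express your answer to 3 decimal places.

Prior: Beta(9, 12).
Data: 7 successes in 12 trials (from the sequence). The binomial likelihood contributes p^7(1−p)^5, so the posterior is Beta(9+7, 12+5) = Beta(16, 17).
For Beta(a, b) with a, b > 1 the mode is (a−1)/(a+b−2) = 15/31 ≈ 0.484.

p̂_MAP = 0.484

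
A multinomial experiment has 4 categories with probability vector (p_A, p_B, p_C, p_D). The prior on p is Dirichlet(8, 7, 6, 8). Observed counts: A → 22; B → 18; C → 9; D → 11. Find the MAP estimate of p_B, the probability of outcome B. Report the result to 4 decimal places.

MAP estimate of p_B = 0.2824

The posterior is Dirichlet(αᵢ + nᵢ) = Dirichlet(30, 25, 15, 19).
For a Dirichlet(a₁,…,a_K) with all aᵢ > 1, the mode has j-th component (aⱼ − 1)/(Σaᵢ − K).
Here Σaᵢ = 89 and K = 4, so p_B = (25 − 1)/(89 − 4) = 24/85 ≈ 0.2824.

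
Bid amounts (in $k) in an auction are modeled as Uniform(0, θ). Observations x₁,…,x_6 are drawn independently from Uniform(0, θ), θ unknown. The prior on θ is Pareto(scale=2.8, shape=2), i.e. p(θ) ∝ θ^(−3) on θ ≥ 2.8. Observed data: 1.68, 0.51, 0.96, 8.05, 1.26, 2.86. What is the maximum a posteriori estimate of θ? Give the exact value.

θ̂_MAP = 8.05

The Uniform(0, θ) likelihood is θ^(−n) for θ ≥ max(xᵢ), zero otherwise. Here max(xᵢ) = 8.05.
Posterior ∝ θ^(−3) · θ^(−6) = θ^(−9) on θ ≥ max(2.8, 8.05) = 8.05.
This density is strictly decreasing in θ, so the posterior mode lies at the lower boundary of the support.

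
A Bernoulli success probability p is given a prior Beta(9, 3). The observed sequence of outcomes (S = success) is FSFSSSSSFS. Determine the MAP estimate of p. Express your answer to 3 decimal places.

Prior: Beta(9, 3).
Data: 7 successes in 10 trials (from the sequence). The binomial likelihood contributes p^7(1−p)^3, so the posterior is Beta(9+7, 3+3) = Beta(16, 6).
For Beta(a, b) with a, b > 1 the mode is (a−1)/(a+b−2) = 15/20 ≈ 0.750.

p̂_MAP = 0.750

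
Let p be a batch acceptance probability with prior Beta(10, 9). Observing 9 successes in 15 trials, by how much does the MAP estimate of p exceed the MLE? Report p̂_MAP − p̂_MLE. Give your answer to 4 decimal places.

Posterior is Beta(19, 15); MAP = (19−1)/(34−2) = 18/32 ≈ 0.56250.
MLE ignores the prior: p̂_MLE = k/n = 9/15 ≈ 0.60000.
Difference = 18/32 − 9/15 = -3/80 ≈ -0.0375.

MAP − MLE = -0.0375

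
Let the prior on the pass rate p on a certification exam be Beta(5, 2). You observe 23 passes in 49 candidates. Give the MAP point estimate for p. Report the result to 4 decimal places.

Prior: Beta(5, 2).
Data: 23 successes in 49 trials. The binomial likelihood contributes p^23(1−p)^26, so the posterior is Beta(5+23, 2+26) = Beta(28, 28).
For Beta(a, b) with a, b > 1 the mode is (a−1)/(a+b−2) = 27/54 ≈ 0.5000.

p̂_MAP = 0.5000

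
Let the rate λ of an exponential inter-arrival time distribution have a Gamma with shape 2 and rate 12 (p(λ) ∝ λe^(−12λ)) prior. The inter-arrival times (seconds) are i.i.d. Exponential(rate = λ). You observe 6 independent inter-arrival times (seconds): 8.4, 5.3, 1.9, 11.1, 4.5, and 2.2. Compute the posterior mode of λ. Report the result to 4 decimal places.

λ̂_MAP = 0.1542

The Exponential(rate=λ) likelihood is ∝ λ^n e^(−λΣtᵢ). Here n = 6 and Σtᵢ = 8.4 + 5.3 + 1.9 + 11.1 + 4.5 + 2.2 = 33.4.
Posterior ∝ λe^(−12λ) · λ^6e^(−33.4λ) = λ^7e^(−45.4λ), i.e. Gamma(8, 45.4).
Mode = (a−1)/b = 7/45.4 ≈ 0.1542.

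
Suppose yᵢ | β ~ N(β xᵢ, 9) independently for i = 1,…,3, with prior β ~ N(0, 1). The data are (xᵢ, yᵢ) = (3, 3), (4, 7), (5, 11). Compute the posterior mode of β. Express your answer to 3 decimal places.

β̂_MAP = 1.559

log p(β | y) = −Σ(yᵢ − βxᵢ)²/(2·9) − β²/(2·1) + const.
Setting the derivative to zero: Σxᵢ(yᵢ − βxᵢ)/9 − β/1 = 0, so β = Σxᵢyᵢ / (Σxᵢ² + σ²/τ²).
Σxᵢyᵢ = 3·3 + 4·7 + 5·11 = 92; Σxᵢ² = 50; σ²/τ² = 9.
β̂_MAP = 92 / (50 + 9) = 92/59 ≈ 1.559.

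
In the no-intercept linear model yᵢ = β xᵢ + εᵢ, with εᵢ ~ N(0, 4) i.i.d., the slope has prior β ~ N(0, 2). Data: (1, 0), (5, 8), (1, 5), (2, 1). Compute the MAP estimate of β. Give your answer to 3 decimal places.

β̂_MAP = 1.424

log p(β | y) = −Σ(yᵢ − βxᵢ)²/(2·4) − β²/(2·2) + const.
Setting the derivative to zero: Σxᵢ(yᵢ − βxᵢ)/4 − β/2 = 0, so β = Σxᵢyᵢ / (Σxᵢ² + σ²/τ²).
Σxᵢyᵢ = 1·0 + 5·8 + 1·5 + 2·1 = 47; Σxᵢ² = 31; σ²/τ² = 2.
β̂_MAP = 47 / (31 + 2) = 47/33 ≈ 1.424.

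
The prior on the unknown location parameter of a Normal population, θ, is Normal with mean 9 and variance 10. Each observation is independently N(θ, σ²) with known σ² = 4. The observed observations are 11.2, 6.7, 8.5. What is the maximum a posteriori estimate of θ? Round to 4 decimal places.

θ̂_MAP = 8.8235

n = 3; x̄ = (11.2 + 6.7 + 8.5)/3 = 26.4/3 = 8.8.
For a Normal prior and Normal likelihood with known variance, the posterior is Normal; its mode equals its mean, the precision-weighted average.
Prior precision 1/σ₀² = 1/10 = 0.1; data precision n/σ² = 3/4 = 0.75.
θ̂ = (0.1·9 + 0.75·8.8) / (0.1 + 0.75) = 7.5/0.85 = 150/17 ≈ 8.8235.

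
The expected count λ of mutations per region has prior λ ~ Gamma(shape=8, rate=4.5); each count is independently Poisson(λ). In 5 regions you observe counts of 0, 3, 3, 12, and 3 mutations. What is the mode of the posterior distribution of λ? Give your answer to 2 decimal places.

Σxᵢ = 0+3+3+12+3 = 21, with n = 5.
Posterior ∝ λ^7e^(−4.5λ) · λ^21e^(−5λ) = λ^28e^(−9.5λ), i.e. Gamma(shape=29, rate=9.5).
The mode of a Gamma(a, b) with a ≥ 1 (shape–rate) is (a−1)/b = 28/9.5 ≈ 2.95.

λ̂_MAP = 2.95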